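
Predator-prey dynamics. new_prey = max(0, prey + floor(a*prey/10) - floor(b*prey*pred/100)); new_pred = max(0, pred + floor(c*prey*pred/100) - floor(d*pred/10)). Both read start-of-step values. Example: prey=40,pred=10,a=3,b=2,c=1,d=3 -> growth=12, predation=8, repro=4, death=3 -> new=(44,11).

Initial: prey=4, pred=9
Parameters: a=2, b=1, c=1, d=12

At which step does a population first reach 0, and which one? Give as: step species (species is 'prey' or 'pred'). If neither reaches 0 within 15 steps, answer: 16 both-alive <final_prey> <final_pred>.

Answer: 1 pred

Derivation:
Step 1: prey: 4+0-0=4; pred: 9+0-10=0
First extinction: pred at step 1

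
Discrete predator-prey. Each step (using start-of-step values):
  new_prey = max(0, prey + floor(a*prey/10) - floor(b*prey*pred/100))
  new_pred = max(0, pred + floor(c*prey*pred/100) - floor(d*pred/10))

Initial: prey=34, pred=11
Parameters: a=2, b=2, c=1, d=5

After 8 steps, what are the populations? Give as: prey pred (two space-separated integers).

Step 1: prey: 34+6-7=33; pred: 11+3-5=9
Step 2: prey: 33+6-5=34; pred: 9+2-4=7
Step 3: prey: 34+6-4=36; pred: 7+2-3=6
Step 4: prey: 36+7-4=39; pred: 6+2-3=5
Step 5: prey: 39+7-3=43; pred: 5+1-2=4
Step 6: prey: 43+8-3=48; pred: 4+1-2=3
Step 7: prey: 48+9-2=55; pred: 3+1-1=3
Step 8: prey: 55+11-3=63; pred: 3+1-1=3

Answer: 63 3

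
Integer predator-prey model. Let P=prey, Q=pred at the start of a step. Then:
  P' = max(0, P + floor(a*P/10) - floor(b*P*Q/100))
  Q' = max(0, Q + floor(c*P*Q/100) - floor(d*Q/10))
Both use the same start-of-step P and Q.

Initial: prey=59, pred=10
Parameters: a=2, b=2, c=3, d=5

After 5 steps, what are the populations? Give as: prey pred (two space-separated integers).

Answer: 0 37

Derivation:
Step 1: prey: 59+11-11=59; pred: 10+17-5=22
Step 2: prey: 59+11-25=45; pred: 22+38-11=49
Step 3: prey: 45+9-44=10; pred: 49+66-24=91
Step 4: prey: 10+2-18=0; pred: 91+27-45=73
Step 5: prey: 0+0-0=0; pred: 73+0-36=37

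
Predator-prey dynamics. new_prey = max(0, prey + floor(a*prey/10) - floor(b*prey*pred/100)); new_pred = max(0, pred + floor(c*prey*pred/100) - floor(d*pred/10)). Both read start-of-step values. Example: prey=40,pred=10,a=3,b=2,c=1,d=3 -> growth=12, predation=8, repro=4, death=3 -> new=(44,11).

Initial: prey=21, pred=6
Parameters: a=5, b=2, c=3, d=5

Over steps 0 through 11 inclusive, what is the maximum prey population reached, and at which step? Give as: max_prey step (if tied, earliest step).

Step 1: prey: 21+10-2=29; pred: 6+3-3=6
Step 2: prey: 29+14-3=40; pred: 6+5-3=8
Step 3: prey: 40+20-6=54; pred: 8+9-4=13
Step 4: prey: 54+27-14=67; pred: 13+21-6=28
Step 5: prey: 67+33-37=63; pred: 28+56-14=70
Step 6: prey: 63+31-88=6; pred: 70+132-35=167
Step 7: prey: 6+3-20=0; pred: 167+30-83=114
Step 8: prey: 0+0-0=0; pred: 114+0-57=57
Step 9: prey: 0+0-0=0; pred: 57+0-28=29
Step 10: prey: 0+0-0=0; pred: 29+0-14=15
Step 11: prey: 0+0-0=0; pred: 15+0-7=8
Max prey = 67 at step 4

Answer: 67 4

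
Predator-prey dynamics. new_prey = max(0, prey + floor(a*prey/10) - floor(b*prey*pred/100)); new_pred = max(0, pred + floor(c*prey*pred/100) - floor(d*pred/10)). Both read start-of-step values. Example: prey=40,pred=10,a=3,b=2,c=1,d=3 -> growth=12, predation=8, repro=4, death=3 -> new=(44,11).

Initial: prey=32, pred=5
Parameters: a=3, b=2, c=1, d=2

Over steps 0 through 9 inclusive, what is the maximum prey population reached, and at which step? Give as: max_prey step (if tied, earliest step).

Step 1: prey: 32+9-3=38; pred: 5+1-1=5
Step 2: prey: 38+11-3=46; pred: 5+1-1=5
Step 3: prey: 46+13-4=55; pred: 5+2-1=6
Step 4: prey: 55+16-6=65; pred: 6+3-1=8
Step 5: prey: 65+19-10=74; pred: 8+5-1=12
Step 6: prey: 74+22-17=79; pred: 12+8-2=18
Step 7: prey: 79+23-28=74; pred: 18+14-3=29
Step 8: prey: 74+22-42=54; pred: 29+21-5=45
Step 9: prey: 54+16-48=22; pred: 45+24-9=60
Max prey = 79 at step 6

Answer: 79 6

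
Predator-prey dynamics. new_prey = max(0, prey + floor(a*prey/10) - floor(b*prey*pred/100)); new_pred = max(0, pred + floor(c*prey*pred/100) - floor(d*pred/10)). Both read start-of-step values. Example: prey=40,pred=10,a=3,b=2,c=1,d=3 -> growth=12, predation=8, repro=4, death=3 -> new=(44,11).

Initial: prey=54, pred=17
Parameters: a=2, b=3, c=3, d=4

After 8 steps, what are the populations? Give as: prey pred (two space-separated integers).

Step 1: prey: 54+10-27=37; pred: 17+27-6=38
Step 2: prey: 37+7-42=2; pred: 38+42-15=65
Step 3: prey: 2+0-3=0; pred: 65+3-26=42
Step 4: prey: 0+0-0=0; pred: 42+0-16=26
Step 5: prey: 0+0-0=0; pred: 26+0-10=16
Step 6: prey: 0+0-0=0; pred: 16+0-6=10
Step 7: prey: 0+0-0=0; pred: 10+0-4=6
Step 8: prey: 0+0-0=0; pred: 6+0-2=4

Answer: 0 4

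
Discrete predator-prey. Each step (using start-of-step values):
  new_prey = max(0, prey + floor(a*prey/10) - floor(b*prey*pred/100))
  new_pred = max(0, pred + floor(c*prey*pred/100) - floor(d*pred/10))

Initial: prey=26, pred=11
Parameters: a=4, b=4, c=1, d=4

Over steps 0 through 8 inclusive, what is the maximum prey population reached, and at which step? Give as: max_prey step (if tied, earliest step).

Step 1: prey: 26+10-11=25; pred: 11+2-4=9
Step 2: prey: 25+10-9=26; pred: 9+2-3=8
Step 3: prey: 26+10-8=28; pred: 8+2-3=7
Step 4: prey: 28+11-7=32; pred: 7+1-2=6
Step 5: prey: 32+12-7=37; pred: 6+1-2=5
Step 6: prey: 37+14-7=44; pred: 5+1-2=4
Step 7: prey: 44+17-7=54; pred: 4+1-1=4
Step 8: prey: 54+21-8=67; pred: 4+2-1=5
Max prey = 67 at step 8

Answer: 67 8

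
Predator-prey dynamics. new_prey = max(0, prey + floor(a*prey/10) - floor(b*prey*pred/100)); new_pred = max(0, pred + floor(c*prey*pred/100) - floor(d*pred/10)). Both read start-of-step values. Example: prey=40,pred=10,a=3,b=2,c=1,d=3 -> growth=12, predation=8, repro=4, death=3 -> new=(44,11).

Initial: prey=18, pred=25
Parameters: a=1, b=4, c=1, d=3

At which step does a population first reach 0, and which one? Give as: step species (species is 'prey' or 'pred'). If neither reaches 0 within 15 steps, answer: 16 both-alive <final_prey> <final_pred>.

Answer: 16 both-alive 1 3

Derivation:
Step 1: prey: 18+1-18=1; pred: 25+4-7=22
Step 2: prey: 1+0-0=1; pred: 22+0-6=16
Step 3: prey: 1+0-0=1; pred: 16+0-4=12
Step 4: prey: 1+0-0=1; pred: 12+0-3=9
Step 5: prey: 1+0-0=1; pred: 9+0-2=7
Step 6: prey: 1+0-0=1; pred: 7+0-2=5
Step 7: prey: 1+0-0=1; pred: 5+0-1=4
Step 8: prey: 1+0-0=1; pred: 4+0-1=3
Step 9: prey: 1+0-0=1; pred: 3+0-0=3
Steps 10-15: state stable at prey=1, pred=3 (no change)
No extinction within 15 steps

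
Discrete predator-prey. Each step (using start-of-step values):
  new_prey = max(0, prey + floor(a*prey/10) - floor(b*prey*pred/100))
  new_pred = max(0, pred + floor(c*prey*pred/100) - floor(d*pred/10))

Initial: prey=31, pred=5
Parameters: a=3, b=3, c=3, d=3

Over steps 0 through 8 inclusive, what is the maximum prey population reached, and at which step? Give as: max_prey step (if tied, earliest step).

Answer: 38 2

Derivation:
Step 1: prey: 31+9-4=36; pred: 5+4-1=8
Step 2: prey: 36+10-8=38; pred: 8+8-2=14
Step 3: prey: 38+11-15=34; pred: 14+15-4=25
Step 4: prey: 34+10-25=19; pred: 25+25-7=43
Step 5: prey: 19+5-24=0; pred: 43+24-12=55
Step 6: prey: 0+0-0=0; pred: 55+0-16=39
Step 7: prey: 0+0-0=0; pred: 39+0-11=28
Step 8: prey: 0+0-0=0; pred: 28+0-8=20
Max prey = 38 at step 2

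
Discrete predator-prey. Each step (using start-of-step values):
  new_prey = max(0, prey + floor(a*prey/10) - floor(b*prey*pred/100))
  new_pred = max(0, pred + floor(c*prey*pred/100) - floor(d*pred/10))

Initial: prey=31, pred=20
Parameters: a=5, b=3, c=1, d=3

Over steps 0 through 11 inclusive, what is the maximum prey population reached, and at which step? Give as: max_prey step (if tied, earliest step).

Answer: 39 11

Derivation:
Step 1: prey: 31+15-18=28; pred: 20+6-6=20
Step 2: prey: 28+14-16=26; pred: 20+5-6=19
Step 3: prey: 26+13-14=25; pred: 19+4-5=18
Step 4: prey: 25+12-13=24; pred: 18+4-5=17
Step 5: prey: 24+12-12=24; pred: 17+4-5=16
Step 6: prey: 24+12-11=25; pred: 16+3-4=15
Step 7: prey: 25+12-11=26; pred: 15+3-4=14
Step 8: prey: 26+13-10=29; pred: 14+3-4=13
Step 9: prey: 29+14-11=32; pred: 13+3-3=13
Step 10: prey: 32+16-12=36; pred: 13+4-3=14
Step 11: prey: 36+18-15=39; pred: 14+5-4=15
Max prey = 39 at step 11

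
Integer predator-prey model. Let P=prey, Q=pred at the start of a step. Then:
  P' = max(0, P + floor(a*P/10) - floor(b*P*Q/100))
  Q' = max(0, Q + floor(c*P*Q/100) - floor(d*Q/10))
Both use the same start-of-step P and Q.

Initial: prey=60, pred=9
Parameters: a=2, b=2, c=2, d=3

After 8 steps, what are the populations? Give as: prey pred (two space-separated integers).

Answer: 0 19

Derivation:
Step 1: prey: 60+12-10=62; pred: 9+10-2=17
Step 2: prey: 62+12-21=53; pred: 17+21-5=33
Step 3: prey: 53+10-34=29; pred: 33+34-9=58
Step 4: prey: 29+5-33=1; pred: 58+33-17=74
Step 5: prey: 1+0-1=0; pred: 74+1-22=53
Step 6: prey: 0+0-0=0; pred: 53+0-15=38
Step 7: prey: 0+0-0=0; pred: 38+0-11=27
Step 8: prey: 0+0-0=0; pred: 27+0-8=19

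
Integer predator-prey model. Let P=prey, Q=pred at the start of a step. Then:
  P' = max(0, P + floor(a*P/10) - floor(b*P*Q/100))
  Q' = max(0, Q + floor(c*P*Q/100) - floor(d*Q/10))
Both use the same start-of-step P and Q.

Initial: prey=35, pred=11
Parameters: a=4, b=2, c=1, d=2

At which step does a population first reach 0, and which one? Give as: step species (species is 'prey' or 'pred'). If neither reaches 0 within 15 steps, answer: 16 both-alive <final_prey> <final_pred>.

Step 1: prey: 35+14-7=42; pred: 11+3-2=12
Step 2: prey: 42+16-10=48; pred: 12+5-2=15
Step 3: prey: 48+19-14=53; pred: 15+7-3=19
Step 4: prey: 53+21-20=54; pred: 19+10-3=26
Step 5: prey: 54+21-28=47; pred: 26+14-5=35
Step 6: prey: 47+18-32=33; pred: 35+16-7=44
Step 7: prey: 33+13-29=17; pred: 44+14-8=50
Step 8: prey: 17+6-17=6; pred: 50+8-10=48
Step 9: prey: 6+2-5=3; pred: 48+2-9=41
Step 10: prey: 3+1-2=2; pred: 41+1-8=34
Step 11: prey: 2+0-1=1; pred: 34+0-6=28
Step 12: prey: 1+0-0=1; pred: 28+0-5=23
Step 13: prey: 1+0-0=1; pred: 23+0-4=19
Step 14: prey: 1+0-0=1; pred: 19+0-3=16
Step 15: prey: 1+0-0=1; pred: 16+0-3=13
No extinction within 15 steps

Answer: 16 both-alive 1 13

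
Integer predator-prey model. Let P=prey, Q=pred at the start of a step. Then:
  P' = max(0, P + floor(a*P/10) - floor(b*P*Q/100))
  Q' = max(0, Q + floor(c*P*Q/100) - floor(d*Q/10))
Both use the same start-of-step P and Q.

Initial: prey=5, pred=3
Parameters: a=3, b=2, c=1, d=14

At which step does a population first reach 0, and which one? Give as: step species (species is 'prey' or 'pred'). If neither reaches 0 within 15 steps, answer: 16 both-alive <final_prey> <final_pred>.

Answer: 1 pred

Derivation:
Step 1: prey: 5+1-0=6; pred: 3+0-4=0
First extinction: pred at step 1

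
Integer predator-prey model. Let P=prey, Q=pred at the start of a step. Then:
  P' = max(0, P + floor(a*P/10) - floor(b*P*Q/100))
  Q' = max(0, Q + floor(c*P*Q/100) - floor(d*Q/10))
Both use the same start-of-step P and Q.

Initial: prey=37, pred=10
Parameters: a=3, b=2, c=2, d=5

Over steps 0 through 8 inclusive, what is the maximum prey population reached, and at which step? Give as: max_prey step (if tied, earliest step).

Answer: 44 2

Derivation:
Step 1: prey: 37+11-7=41; pred: 10+7-5=12
Step 2: prey: 41+12-9=44; pred: 12+9-6=15
Step 3: prey: 44+13-13=44; pred: 15+13-7=21
Step 4: prey: 44+13-18=39; pred: 21+18-10=29
Step 5: prey: 39+11-22=28; pred: 29+22-14=37
Step 6: prey: 28+8-20=16; pred: 37+20-18=39
Step 7: prey: 16+4-12=8; pred: 39+12-19=32
Step 8: prey: 8+2-5=5; pred: 32+5-16=21
Max prey = 44 at step 2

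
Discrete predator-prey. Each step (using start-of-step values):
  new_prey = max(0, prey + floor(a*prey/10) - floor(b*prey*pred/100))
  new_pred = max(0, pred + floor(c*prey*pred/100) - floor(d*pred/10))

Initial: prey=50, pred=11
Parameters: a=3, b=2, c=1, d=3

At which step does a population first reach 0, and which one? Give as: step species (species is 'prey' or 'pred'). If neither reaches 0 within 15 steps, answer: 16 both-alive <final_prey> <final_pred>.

Answer: 16 both-alive 12 5

Derivation:
Step 1: prey: 50+15-11=54; pred: 11+5-3=13
Step 2: prey: 54+16-14=56; pred: 13+7-3=17
Step 3: prey: 56+16-19=53; pred: 17+9-5=21
Step 4: prey: 53+15-22=46; pred: 21+11-6=26
Step 5: prey: 46+13-23=36; pred: 26+11-7=30
Step 6: prey: 36+10-21=25; pred: 30+10-9=31
Step 7: prey: 25+7-15=17; pred: 31+7-9=29
Step 8: prey: 17+5-9=13; pred: 29+4-8=25
Step 9: prey: 13+3-6=10; pred: 25+3-7=21
Step 10: prey: 10+3-4=9; pred: 21+2-6=17
Step 11: prey: 9+2-3=8; pred: 17+1-5=13
Step 12: prey: 8+2-2=8; pred: 13+1-3=11
Step 13: prey: 8+2-1=9; pred: 11+0-3=8
Step 14: prey: 9+2-1=10; pred: 8+0-2=6
Step 15: prey: 10+3-1=12; pred: 6+0-1=5
No extinction within 15 steps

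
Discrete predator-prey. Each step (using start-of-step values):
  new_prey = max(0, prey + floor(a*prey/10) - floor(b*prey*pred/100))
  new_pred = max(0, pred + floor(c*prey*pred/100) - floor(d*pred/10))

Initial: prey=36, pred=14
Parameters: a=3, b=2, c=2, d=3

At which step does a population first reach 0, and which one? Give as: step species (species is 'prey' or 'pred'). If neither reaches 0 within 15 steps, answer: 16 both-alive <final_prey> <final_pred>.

Answer: 16 both-alive 1 3

Derivation:
Step 1: prey: 36+10-10=36; pred: 14+10-4=20
Step 2: prey: 36+10-14=32; pred: 20+14-6=28
Step 3: prey: 32+9-17=24; pred: 28+17-8=37
Step 4: prey: 24+7-17=14; pred: 37+17-11=43
Step 5: prey: 14+4-12=6; pred: 43+12-12=43
Step 6: prey: 6+1-5=2; pred: 43+5-12=36
Step 7: prey: 2+0-1=1; pred: 36+1-10=27
Step 8: prey: 1+0-0=1; pred: 27+0-8=19
Step 9: prey: 1+0-0=1; pred: 19+0-5=14
Step 10: prey: 1+0-0=1; pred: 14+0-4=10
Step 11: prey: 1+0-0=1; pred: 10+0-3=7
Step 12: prey: 1+0-0=1; pred: 7+0-2=5
Step 13: prey: 1+0-0=1; pred: 5+0-1=4
Step 14: prey: 1+0-0=1; pred: 4+0-1=3
Step 15: prey: 1+0-0=1; pred: 3+0-0=3
No extinction within 15 steps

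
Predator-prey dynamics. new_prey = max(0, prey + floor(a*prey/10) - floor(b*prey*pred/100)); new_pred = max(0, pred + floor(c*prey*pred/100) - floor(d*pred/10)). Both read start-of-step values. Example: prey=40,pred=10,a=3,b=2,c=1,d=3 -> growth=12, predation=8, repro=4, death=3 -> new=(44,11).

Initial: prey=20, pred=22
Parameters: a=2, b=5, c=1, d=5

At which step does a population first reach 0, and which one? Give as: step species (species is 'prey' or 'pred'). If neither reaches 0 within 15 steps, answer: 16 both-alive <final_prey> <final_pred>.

Step 1: prey: 20+4-22=2; pred: 22+4-11=15
Step 2: prey: 2+0-1=1; pred: 15+0-7=8
Step 3: prey: 1+0-0=1; pred: 8+0-4=4
Step 4: prey: 1+0-0=1; pred: 4+0-2=2
Step 5: prey: 1+0-0=1; pred: 2+0-1=1
Step 6: prey: 1+0-0=1; pred: 1+0-0=1
Steps 7-15: state stable at prey=1, pred=1 (no change)
No extinction within 15 steps

Answer: 16 both-alive 1 1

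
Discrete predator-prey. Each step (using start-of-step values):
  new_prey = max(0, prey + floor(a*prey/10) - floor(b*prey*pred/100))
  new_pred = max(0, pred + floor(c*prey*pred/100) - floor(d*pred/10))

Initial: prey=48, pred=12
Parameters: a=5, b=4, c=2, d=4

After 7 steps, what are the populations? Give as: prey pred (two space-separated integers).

Answer: 0 8

Derivation:
Step 1: prey: 48+24-23=49; pred: 12+11-4=19
Step 2: prey: 49+24-37=36; pred: 19+18-7=30
Step 3: prey: 36+18-43=11; pred: 30+21-12=39
Step 4: prey: 11+5-17=0; pred: 39+8-15=32
Step 5: prey: 0+0-0=0; pred: 32+0-12=20
Step 6: prey: 0+0-0=0; pred: 20+0-8=12
Step 7: prey: 0+0-0=0; pred: 12+0-4=8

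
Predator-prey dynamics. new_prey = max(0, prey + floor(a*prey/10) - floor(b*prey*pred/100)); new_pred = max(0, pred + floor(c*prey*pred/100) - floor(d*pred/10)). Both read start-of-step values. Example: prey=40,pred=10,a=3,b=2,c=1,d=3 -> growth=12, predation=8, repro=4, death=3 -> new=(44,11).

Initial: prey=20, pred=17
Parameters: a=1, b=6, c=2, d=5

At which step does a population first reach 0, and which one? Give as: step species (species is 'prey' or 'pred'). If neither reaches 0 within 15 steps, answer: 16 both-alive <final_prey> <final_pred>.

Step 1: prey: 20+2-20=2; pred: 17+6-8=15
Step 2: prey: 2+0-1=1; pred: 15+0-7=8
Step 3: prey: 1+0-0=1; pred: 8+0-4=4
Step 4: prey: 1+0-0=1; pred: 4+0-2=2
Step 5: prey: 1+0-0=1; pred: 2+0-1=1
Step 6: prey: 1+0-0=1; pred: 1+0-0=1
Steps 7-15: state stable at prey=1, pred=1 (no change)
No extinction within 15 steps

Answer: 16 both-alive 1 1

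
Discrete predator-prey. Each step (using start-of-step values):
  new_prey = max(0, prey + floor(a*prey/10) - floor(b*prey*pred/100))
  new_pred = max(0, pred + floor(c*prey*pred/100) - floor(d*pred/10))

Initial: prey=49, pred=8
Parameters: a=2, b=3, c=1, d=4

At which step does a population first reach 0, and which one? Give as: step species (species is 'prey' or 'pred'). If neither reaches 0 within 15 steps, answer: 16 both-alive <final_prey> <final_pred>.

Step 1: prey: 49+9-11=47; pred: 8+3-3=8
Step 2: prey: 47+9-11=45; pred: 8+3-3=8
Step 3: prey: 45+9-10=44; pred: 8+3-3=8
Step 4: prey: 44+8-10=42; pred: 8+3-3=8
Step 5: prey: 42+8-10=40; pred: 8+3-3=8
Step 6: prey: 40+8-9=39; pred: 8+3-3=8
Step 7: prey: 39+7-9=37; pred: 8+3-3=8
Step 8: prey: 37+7-8=36; pred: 8+2-3=7
Step 9: prey: 36+7-7=36; pred: 7+2-2=7
Steps 10-15: state stable at prey=36, pred=7 (no change)
No extinction within 15 steps

Answer: 16 both-alive 36 7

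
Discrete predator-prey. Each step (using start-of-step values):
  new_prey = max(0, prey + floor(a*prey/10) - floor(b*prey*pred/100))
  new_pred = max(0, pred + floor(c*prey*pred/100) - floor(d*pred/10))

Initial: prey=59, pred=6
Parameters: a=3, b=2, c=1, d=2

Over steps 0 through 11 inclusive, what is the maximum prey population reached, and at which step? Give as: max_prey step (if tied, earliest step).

Step 1: prey: 59+17-7=69; pred: 6+3-1=8
Step 2: prey: 69+20-11=78; pred: 8+5-1=12
Step 3: prey: 78+23-18=83; pred: 12+9-2=19
Step 4: prey: 83+24-31=76; pred: 19+15-3=31
Step 5: prey: 76+22-47=51; pred: 31+23-6=48
Step 6: prey: 51+15-48=18; pred: 48+24-9=63
Step 7: prey: 18+5-22=1; pred: 63+11-12=62
Step 8: prey: 1+0-1=0; pred: 62+0-12=50
Step 9: prey: 0+0-0=0; pred: 50+0-10=40
Step 10: prey: 0+0-0=0; pred: 40+0-8=32
Step 11: prey: 0+0-0=0; pred: 32+0-6=26
Max prey = 83 at step 3

Answer: 83 3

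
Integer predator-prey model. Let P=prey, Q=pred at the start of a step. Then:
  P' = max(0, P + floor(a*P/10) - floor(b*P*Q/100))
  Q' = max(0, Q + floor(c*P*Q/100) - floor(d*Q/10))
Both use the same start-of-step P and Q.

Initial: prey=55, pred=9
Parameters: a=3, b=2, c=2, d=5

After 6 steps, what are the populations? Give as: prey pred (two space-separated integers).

Step 1: prey: 55+16-9=62; pred: 9+9-4=14
Step 2: prey: 62+18-17=63; pred: 14+17-7=24
Step 3: prey: 63+18-30=51; pred: 24+30-12=42
Step 4: prey: 51+15-42=24; pred: 42+42-21=63
Step 5: prey: 24+7-30=1; pred: 63+30-31=62
Step 6: prey: 1+0-1=0; pred: 62+1-31=32

Answer: 0 32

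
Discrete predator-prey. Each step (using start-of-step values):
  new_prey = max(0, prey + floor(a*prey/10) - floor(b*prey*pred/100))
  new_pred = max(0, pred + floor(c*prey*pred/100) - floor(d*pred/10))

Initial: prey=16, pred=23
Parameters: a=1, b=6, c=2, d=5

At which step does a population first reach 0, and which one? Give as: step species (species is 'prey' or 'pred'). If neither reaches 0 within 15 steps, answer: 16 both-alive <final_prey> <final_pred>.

Answer: 1 prey

Derivation:
Step 1: prey: 16+1-22=0; pred: 23+7-11=19
First extinction: prey at step 1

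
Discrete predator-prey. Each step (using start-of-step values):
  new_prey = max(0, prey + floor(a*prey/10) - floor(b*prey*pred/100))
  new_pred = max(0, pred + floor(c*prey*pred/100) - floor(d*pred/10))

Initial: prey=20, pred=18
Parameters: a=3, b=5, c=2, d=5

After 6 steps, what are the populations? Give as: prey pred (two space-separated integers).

Answer: 3 1

Derivation:
Step 1: prey: 20+6-18=8; pred: 18+7-9=16
Step 2: prey: 8+2-6=4; pred: 16+2-8=10
Step 3: prey: 4+1-2=3; pred: 10+0-5=5
Step 4: prey: 3+0-0=3; pred: 5+0-2=3
Step 5: prey: 3+0-0=3; pred: 3+0-1=2
Step 6: prey: 3+0-0=3; pred: 2+0-1=1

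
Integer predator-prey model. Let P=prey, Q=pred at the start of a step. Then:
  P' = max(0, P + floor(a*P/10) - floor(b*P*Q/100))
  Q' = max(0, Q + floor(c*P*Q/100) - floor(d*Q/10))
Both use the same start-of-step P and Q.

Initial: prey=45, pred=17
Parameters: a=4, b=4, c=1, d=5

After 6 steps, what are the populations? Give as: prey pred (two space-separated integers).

Answer: 29 4

Derivation:
Step 1: prey: 45+18-30=33; pred: 17+7-8=16
Step 2: prey: 33+13-21=25; pred: 16+5-8=13
Step 3: prey: 25+10-13=22; pred: 13+3-6=10
Step 4: prey: 22+8-8=22; pred: 10+2-5=7
Step 5: prey: 22+8-6=24; pred: 7+1-3=5
Step 6: prey: 24+9-4=29; pred: 5+1-2=4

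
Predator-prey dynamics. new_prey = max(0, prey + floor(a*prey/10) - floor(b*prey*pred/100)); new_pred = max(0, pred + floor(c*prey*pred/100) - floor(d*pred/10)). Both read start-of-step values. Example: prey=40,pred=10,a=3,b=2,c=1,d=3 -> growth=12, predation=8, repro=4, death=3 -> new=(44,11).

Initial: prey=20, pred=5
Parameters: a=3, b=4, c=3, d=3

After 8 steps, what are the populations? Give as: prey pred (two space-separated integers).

Answer: 1 14

Derivation:
Step 1: prey: 20+6-4=22; pred: 5+3-1=7
Step 2: prey: 22+6-6=22; pred: 7+4-2=9
Step 3: prey: 22+6-7=21; pred: 9+5-2=12
Step 4: prey: 21+6-10=17; pred: 12+7-3=16
Step 5: prey: 17+5-10=12; pred: 16+8-4=20
Step 6: prey: 12+3-9=6; pred: 20+7-6=21
Step 7: prey: 6+1-5=2; pred: 21+3-6=18
Step 8: prey: 2+0-1=1; pred: 18+1-5=14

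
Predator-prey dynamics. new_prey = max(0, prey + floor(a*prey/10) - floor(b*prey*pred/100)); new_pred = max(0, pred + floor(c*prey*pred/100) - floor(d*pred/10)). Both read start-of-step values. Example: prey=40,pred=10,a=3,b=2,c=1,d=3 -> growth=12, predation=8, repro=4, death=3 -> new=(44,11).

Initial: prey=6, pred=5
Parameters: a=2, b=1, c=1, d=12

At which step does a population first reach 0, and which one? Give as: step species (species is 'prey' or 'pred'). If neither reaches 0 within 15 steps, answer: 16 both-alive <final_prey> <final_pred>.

Answer: 1 pred

Derivation:
Step 1: prey: 6+1-0=7; pred: 5+0-6=0
First extinction: pred at step 1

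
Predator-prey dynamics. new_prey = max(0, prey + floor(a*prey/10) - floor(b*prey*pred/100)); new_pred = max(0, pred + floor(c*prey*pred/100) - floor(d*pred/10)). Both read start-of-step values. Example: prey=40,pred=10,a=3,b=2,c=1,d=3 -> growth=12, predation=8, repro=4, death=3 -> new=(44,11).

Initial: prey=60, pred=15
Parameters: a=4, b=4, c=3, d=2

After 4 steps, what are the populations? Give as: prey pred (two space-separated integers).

Answer: 0 57

Derivation:
Step 1: prey: 60+24-36=48; pred: 15+27-3=39
Step 2: prey: 48+19-74=0; pred: 39+56-7=88
Step 3: prey: 0+0-0=0; pred: 88+0-17=71
Step 4: prey: 0+0-0=0; pred: 71+0-14=57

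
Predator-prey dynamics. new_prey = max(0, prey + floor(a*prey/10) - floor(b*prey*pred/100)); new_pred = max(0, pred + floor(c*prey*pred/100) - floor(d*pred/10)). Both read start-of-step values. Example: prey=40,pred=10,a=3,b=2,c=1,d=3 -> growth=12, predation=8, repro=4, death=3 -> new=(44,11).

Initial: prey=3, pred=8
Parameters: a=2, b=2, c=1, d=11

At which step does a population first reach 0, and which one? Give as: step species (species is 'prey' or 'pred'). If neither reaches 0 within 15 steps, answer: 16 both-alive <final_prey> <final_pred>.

Answer: 1 pred

Derivation:
Step 1: prey: 3+0-0=3; pred: 8+0-8=0
First extinction: pred at step 1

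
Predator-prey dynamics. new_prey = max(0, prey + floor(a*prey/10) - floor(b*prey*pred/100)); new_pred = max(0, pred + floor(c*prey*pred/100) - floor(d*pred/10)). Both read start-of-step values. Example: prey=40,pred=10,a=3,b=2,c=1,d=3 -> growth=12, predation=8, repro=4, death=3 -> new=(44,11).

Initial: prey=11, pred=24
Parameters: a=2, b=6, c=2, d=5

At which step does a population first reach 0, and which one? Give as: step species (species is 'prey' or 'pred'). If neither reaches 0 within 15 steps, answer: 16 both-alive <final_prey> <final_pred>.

Step 1: prey: 11+2-15=0; pred: 24+5-12=17
First extinction: prey at step 1

Answer: 1 prey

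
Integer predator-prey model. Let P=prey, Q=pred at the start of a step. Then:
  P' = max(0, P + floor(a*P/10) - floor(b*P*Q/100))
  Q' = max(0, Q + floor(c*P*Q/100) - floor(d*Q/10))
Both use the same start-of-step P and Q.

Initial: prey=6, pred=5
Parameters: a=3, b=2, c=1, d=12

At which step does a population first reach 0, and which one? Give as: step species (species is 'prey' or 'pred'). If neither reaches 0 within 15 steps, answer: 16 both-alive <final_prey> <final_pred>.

Answer: 1 pred

Derivation:
Step 1: prey: 6+1-0=7; pred: 5+0-6=0
First extinction: pred at step 1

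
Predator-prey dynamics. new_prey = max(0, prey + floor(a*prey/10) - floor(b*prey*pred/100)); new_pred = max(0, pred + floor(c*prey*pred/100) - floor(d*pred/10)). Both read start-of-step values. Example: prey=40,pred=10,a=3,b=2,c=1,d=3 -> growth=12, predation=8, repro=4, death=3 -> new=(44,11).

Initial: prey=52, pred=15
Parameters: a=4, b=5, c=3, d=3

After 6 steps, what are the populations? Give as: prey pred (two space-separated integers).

Step 1: prey: 52+20-39=33; pred: 15+23-4=34
Step 2: prey: 33+13-56=0; pred: 34+33-10=57
Step 3: prey: 0+0-0=0; pred: 57+0-17=40
Step 4: prey: 0+0-0=0; pred: 40+0-12=28
Step 5: prey: 0+0-0=0; pred: 28+0-8=20
Step 6: prey: 0+0-0=0; pred: 20+0-6=14

Answer: 0 14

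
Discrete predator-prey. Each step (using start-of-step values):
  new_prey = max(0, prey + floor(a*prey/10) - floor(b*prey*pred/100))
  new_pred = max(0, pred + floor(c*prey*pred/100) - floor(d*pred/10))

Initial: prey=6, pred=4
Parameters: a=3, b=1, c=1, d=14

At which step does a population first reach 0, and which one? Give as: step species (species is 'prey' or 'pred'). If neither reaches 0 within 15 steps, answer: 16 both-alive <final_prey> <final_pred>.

Step 1: prey: 6+1-0=7; pred: 4+0-5=0
First extinction: pred at step 1

Answer: 1 pred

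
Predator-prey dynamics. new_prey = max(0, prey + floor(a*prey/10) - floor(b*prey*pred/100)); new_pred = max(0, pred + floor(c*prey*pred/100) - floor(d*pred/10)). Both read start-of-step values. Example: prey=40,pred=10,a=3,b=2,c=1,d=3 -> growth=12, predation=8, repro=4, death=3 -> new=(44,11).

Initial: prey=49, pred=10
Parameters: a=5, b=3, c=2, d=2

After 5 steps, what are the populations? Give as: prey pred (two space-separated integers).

Answer: 0 73

Derivation:
Step 1: prey: 49+24-14=59; pred: 10+9-2=17
Step 2: prey: 59+29-30=58; pred: 17+20-3=34
Step 3: prey: 58+29-59=28; pred: 34+39-6=67
Step 4: prey: 28+14-56=0; pred: 67+37-13=91
Step 5: prey: 0+0-0=0; pred: 91+0-18=73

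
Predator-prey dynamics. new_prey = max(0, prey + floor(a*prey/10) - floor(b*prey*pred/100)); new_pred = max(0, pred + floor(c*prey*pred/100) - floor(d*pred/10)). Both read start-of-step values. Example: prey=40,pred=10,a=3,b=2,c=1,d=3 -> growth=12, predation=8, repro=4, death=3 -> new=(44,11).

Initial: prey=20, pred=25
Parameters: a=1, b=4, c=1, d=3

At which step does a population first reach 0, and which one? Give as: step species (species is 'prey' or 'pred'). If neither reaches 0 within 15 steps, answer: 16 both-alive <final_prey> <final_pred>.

Answer: 16 both-alive 1 3

Derivation:
Step 1: prey: 20+2-20=2; pred: 25+5-7=23
Step 2: prey: 2+0-1=1; pred: 23+0-6=17
Step 3: prey: 1+0-0=1; pred: 17+0-5=12
Step 4: prey: 1+0-0=1; pred: 12+0-3=9
Step 5: prey: 1+0-0=1; pred: 9+0-2=7
Step 6: prey: 1+0-0=1; pred: 7+0-2=5
Step 7: prey: 1+0-0=1; pred: 5+0-1=4
Step 8: prey: 1+0-0=1; pred: 4+0-1=3
Step 9: prey: 1+0-0=1; pred: 3+0-0=3
Steps 10-15: state stable at prey=1, pred=3 (no change)
No extinction within 15 steps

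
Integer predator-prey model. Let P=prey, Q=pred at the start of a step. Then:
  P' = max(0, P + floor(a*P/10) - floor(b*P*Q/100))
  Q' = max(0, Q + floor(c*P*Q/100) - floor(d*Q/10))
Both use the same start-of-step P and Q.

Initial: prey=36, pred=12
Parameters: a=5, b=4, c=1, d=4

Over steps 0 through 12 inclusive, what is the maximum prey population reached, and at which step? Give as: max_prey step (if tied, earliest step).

Answer: 43 7

Derivation:
Step 1: prey: 36+18-17=37; pred: 12+4-4=12
Step 2: prey: 37+18-17=38; pred: 12+4-4=12
Step 3: prey: 38+19-18=39; pred: 12+4-4=12
Step 4: prey: 39+19-18=40; pred: 12+4-4=12
Step 5: prey: 40+20-19=41; pred: 12+4-4=12
Step 6: prey: 41+20-19=42; pred: 12+4-4=12
Step 7: prey: 42+21-20=43; pred: 12+5-4=13
Step 8: prey: 43+21-22=42; pred: 13+5-5=13
Step 9: prey: 42+21-21=42; pred: 13+5-5=13
Step 10: prey: 42+21-21=42; pred: 13+5-5=13
Step 11: prey: 42+21-21=42; pred: 13+5-5=13
Step 12: prey: 42+21-21=42; pred: 13+5-5=13
Max prey = 43 at step 7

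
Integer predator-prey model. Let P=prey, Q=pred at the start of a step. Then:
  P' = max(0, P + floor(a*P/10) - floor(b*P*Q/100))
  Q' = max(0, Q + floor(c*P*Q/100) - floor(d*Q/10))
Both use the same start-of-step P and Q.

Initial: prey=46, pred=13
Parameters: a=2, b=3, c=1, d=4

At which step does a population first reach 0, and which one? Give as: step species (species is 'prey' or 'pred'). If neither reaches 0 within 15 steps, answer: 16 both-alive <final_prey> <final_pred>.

Answer: 16 both-alive 53 2

Derivation:
Step 1: prey: 46+9-17=38; pred: 13+5-5=13
Step 2: prey: 38+7-14=31; pred: 13+4-5=12
Step 3: prey: 31+6-11=26; pred: 12+3-4=11
Step 4: prey: 26+5-8=23; pred: 11+2-4=9
Step 5: prey: 23+4-6=21; pred: 9+2-3=8
Step 6: prey: 21+4-5=20; pred: 8+1-3=6
Step 7: prey: 20+4-3=21; pred: 6+1-2=5
Step 8: prey: 21+4-3=22; pred: 5+1-2=4
Step 9: prey: 22+4-2=24; pred: 4+0-1=3
Step 10: prey: 24+4-2=26; pred: 3+0-1=2
Step 11: prey: 26+5-1=30; pred: 2+0-0=2
Step 12: prey: 30+6-1=35; pred: 2+0-0=2
Step 13: prey: 35+7-2=40; pred: 2+0-0=2
Step 14: prey: 40+8-2=46; pred: 2+0-0=2
Step 15: prey: 46+9-2=53; pred: 2+0-0=2
No extinction within 15 steps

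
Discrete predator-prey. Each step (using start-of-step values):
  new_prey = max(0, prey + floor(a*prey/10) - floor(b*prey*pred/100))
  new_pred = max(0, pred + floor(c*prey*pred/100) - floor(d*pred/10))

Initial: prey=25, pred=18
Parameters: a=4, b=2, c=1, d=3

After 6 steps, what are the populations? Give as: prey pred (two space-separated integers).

Answer: 39 18

Derivation:
Step 1: prey: 25+10-9=26; pred: 18+4-5=17
Step 2: prey: 26+10-8=28; pred: 17+4-5=16
Step 3: prey: 28+11-8=31; pred: 16+4-4=16
Step 4: prey: 31+12-9=34; pred: 16+4-4=16
Step 5: prey: 34+13-10=37; pred: 16+5-4=17
Step 6: prey: 37+14-12=39; pred: 17+6-5=18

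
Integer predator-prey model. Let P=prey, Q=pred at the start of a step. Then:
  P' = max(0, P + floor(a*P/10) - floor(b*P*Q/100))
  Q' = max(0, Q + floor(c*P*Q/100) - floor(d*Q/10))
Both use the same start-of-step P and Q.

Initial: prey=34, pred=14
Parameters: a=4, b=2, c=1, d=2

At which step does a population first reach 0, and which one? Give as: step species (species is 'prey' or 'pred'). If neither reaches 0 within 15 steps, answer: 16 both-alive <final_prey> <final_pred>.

Step 1: prey: 34+13-9=38; pred: 14+4-2=16
Step 2: prey: 38+15-12=41; pred: 16+6-3=19
Step 3: prey: 41+16-15=42; pred: 19+7-3=23
Step 4: prey: 42+16-19=39; pred: 23+9-4=28
Step 5: prey: 39+15-21=33; pred: 28+10-5=33
Step 6: prey: 33+13-21=25; pred: 33+10-6=37
Step 7: prey: 25+10-18=17; pred: 37+9-7=39
Step 8: prey: 17+6-13=10; pred: 39+6-7=38
Step 9: prey: 10+4-7=7; pred: 38+3-7=34
Step 10: prey: 7+2-4=5; pred: 34+2-6=30
Step 11: prey: 5+2-3=4; pred: 30+1-6=25
Step 12: prey: 4+1-2=3; pred: 25+1-5=21
Step 13: prey: 3+1-1=3; pred: 21+0-4=17
Step 14: prey: 3+1-1=3; pred: 17+0-3=14
Step 15: prey: 3+1-0=4; pred: 14+0-2=12
No extinction within 15 steps

Answer: 16 both-alive 4 12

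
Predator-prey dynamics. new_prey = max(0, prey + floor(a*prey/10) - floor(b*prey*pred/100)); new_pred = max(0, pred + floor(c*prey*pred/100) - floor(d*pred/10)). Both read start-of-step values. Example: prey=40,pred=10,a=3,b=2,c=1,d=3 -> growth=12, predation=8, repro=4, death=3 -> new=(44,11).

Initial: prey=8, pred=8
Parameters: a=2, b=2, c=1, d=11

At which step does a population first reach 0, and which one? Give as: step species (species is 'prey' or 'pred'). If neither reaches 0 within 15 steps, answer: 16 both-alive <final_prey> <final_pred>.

Step 1: prey: 8+1-1=8; pred: 8+0-8=0
First extinction: pred at step 1

Answer: 1 pred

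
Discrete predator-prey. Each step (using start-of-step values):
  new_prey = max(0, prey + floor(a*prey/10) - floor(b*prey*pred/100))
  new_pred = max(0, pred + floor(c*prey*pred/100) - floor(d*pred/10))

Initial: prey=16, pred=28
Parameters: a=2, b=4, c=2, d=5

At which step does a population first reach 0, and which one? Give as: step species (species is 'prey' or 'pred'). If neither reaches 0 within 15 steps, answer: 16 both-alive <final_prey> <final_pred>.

Answer: 16 both-alive 1 1

Derivation:
Step 1: prey: 16+3-17=2; pred: 28+8-14=22
Step 2: prey: 2+0-1=1; pred: 22+0-11=11
Step 3: prey: 1+0-0=1; pred: 11+0-5=6
Step 4: prey: 1+0-0=1; pred: 6+0-3=3
Step 5: prey: 1+0-0=1; pred: 3+0-1=2
Step 6: prey: 1+0-0=1; pred: 2+0-1=1
Step 7: prey: 1+0-0=1; pred: 1+0-0=1
Steps 8-15: state stable at prey=1, pred=1 (no change)
No extinction within 15 steps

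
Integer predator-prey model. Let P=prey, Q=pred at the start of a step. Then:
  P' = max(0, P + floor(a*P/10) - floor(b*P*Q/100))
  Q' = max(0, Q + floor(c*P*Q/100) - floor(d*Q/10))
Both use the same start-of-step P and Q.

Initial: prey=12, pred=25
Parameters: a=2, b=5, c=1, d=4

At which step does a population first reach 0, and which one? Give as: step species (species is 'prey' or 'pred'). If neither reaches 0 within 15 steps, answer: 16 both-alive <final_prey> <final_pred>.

Step 1: prey: 12+2-15=0; pred: 25+3-10=18
First extinction: prey at step 1

Answer: 1 prey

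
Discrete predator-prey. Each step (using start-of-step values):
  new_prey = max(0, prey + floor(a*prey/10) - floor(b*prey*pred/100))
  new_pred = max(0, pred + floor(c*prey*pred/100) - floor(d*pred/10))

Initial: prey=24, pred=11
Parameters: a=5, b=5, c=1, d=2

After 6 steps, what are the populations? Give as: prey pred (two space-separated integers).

Answer: 18 11

Derivation:
Step 1: prey: 24+12-13=23; pred: 11+2-2=11
Step 2: prey: 23+11-12=22; pred: 11+2-2=11
Step 3: prey: 22+11-12=21; pred: 11+2-2=11
Step 4: prey: 21+10-11=20; pred: 11+2-2=11
Step 5: prey: 20+10-11=19; pred: 11+2-2=11
Step 6: prey: 19+9-10=18; pred: 11+2-2=11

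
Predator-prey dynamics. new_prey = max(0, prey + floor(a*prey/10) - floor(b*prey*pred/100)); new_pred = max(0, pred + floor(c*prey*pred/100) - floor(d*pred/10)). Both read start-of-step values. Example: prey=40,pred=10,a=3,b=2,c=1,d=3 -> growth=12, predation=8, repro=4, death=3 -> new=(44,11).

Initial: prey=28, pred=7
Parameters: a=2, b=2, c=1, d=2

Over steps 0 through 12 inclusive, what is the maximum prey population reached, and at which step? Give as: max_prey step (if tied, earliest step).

Step 1: prey: 28+5-3=30; pred: 7+1-1=7
Step 2: prey: 30+6-4=32; pred: 7+2-1=8
Step 3: prey: 32+6-5=33; pred: 8+2-1=9
Step 4: prey: 33+6-5=34; pred: 9+2-1=10
Step 5: prey: 34+6-6=34; pred: 10+3-2=11
Step 6: prey: 34+6-7=33; pred: 11+3-2=12
Step 7: prey: 33+6-7=32; pred: 12+3-2=13
Step 8: prey: 32+6-8=30; pred: 13+4-2=15
Step 9: prey: 30+6-9=27; pred: 15+4-3=16
Step 10: prey: 27+5-8=24; pred: 16+4-3=17
Step 11: prey: 24+4-8=20; pred: 17+4-3=18
Step 12: prey: 20+4-7=17; pred: 18+3-3=18
Max prey = 34 at step 4

Answer: 34 4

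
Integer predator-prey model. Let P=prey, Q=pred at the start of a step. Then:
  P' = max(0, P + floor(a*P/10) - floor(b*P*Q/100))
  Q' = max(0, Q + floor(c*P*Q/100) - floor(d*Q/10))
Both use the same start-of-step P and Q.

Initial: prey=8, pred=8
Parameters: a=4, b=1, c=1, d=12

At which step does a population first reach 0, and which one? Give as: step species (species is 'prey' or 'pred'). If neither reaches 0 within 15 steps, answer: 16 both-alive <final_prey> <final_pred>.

Step 1: prey: 8+3-0=11; pred: 8+0-9=0
First extinction: pred at step 1

Answer: 1 pred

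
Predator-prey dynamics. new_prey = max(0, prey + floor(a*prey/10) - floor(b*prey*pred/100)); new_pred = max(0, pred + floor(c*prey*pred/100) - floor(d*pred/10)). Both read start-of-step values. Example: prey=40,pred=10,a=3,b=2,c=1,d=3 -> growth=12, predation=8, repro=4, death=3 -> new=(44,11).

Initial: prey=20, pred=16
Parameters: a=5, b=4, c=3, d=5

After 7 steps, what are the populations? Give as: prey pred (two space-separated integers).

Answer: 10 7

Derivation:
Step 1: prey: 20+10-12=18; pred: 16+9-8=17
Step 2: prey: 18+9-12=15; pred: 17+9-8=18
Step 3: prey: 15+7-10=12; pred: 18+8-9=17
Step 4: prey: 12+6-8=10; pred: 17+6-8=15
Step 5: prey: 10+5-6=9; pred: 15+4-7=12
Step 6: prey: 9+4-4=9; pred: 12+3-6=9
Step 7: prey: 9+4-3=10; pred: 9+2-4=7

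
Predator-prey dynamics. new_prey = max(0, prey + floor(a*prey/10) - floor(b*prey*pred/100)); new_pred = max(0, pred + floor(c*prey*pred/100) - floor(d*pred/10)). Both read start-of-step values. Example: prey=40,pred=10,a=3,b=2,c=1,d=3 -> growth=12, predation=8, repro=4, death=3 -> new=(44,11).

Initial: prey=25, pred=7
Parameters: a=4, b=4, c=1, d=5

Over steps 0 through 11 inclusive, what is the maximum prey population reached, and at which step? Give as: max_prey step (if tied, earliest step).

Answer: 141 9

Derivation:
Step 1: prey: 25+10-7=28; pred: 7+1-3=5
Step 2: prey: 28+11-5=34; pred: 5+1-2=4
Step 3: prey: 34+13-5=42; pred: 4+1-2=3
Step 4: prey: 42+16-5=53; pred: 3+1-1=3
Step 5: prey: 53+21-6=68; pred: 3+1-1=3
Step 6: prey: 68+27-8=87; pred: 3+2-1=4
Step 7: prey: 87+34-13=108; pred: 4+3-2=5
Step 8: prey: 108+43-21=130; pred: 5+5-2=8
Step 9: prey: 130+52-41=141; pred: 8+10-4=14
Step 10: prey: 141+56-78=119; pred: 14+19-7=26
Step 11: prey: 119+47-123=43; pred: 26+30-13=43
Max prey = 141 at step 9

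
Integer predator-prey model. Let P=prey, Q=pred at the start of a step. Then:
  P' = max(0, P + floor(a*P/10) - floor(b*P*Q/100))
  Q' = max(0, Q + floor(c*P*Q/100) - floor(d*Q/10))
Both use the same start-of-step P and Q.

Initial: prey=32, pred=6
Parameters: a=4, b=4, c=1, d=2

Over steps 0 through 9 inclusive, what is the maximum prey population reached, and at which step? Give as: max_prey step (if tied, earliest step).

Step 1: prey: 32+12-7=37; pred: 6+1-1=6
Step 2: prey: 37+14-8=43; pred: 6+2-1=7
Step 3: prey: 43+17-12=48; pred: 7+3-1=9
Step 4: prey: 48+19-17=50; pred: 9+4-1=12
Step 5: prey: 50+20-24=46; pred: 12+6-2=16
Step 6: prey: 46+18-29=35; pred: 16+7-3=20
Step 7: prey: 35+14-28=21; pred: 20+7-4=23
Step 8: prey: 21+8-19=10; pred: 23+4-4=23
Step 9: prey: 10+4-9=5; pred: 23+2-4=21
Max prey = 50 at step 4

Answer: 50 4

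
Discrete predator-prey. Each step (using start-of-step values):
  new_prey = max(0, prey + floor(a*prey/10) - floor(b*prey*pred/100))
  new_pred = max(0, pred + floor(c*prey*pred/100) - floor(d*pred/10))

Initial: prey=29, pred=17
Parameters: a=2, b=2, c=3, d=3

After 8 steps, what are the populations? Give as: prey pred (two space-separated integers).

Answer: 1 12

Derivation:
Step 1: prey: 29+5-9=25; pred: 17+14-5=26
Step 2: prey: 25+5-13=17; pred: 26+19-7=38
Step 3: prey: 17+3-12=8; pred: 38+19-11=46
Step 4: prey: 8+1-7=2; pred: 46+11-13=44
Step 5: prey: 2+0-1=1; pred: 44+2-13=33
Step 6: prey: 1+0-0=1; pred: 33+0-9=24
Step 7: prey: 1+0-0=1; pred: 24+0-7=17
Step 8: prey: 1+0-0=1; pred: 17+0-5=12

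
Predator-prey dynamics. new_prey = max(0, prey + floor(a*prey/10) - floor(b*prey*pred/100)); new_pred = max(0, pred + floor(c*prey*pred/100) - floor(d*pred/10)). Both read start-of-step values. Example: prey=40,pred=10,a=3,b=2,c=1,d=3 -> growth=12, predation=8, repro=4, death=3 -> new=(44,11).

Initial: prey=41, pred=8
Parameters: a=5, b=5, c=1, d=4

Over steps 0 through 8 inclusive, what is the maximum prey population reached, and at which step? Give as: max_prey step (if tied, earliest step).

Answer: 63 5

Derivation:
Step 1: prey: 41+20-16=45; pred: 8+3-3=8
Step 2: prey: 45+22-18=49; pred: 8+3-3=8
Step 3: prey: 49+24-19=54; pred: 8+3-3=8
Step 4: prey: 54+27-21=60; pred: 8+4-3=9
Step 5: prey: 60+30-27=63; pred: 9+5-3=11
Step 6: prey: 63+31-34=60; pred: 11+6-4=13
Step 7: prey: 60+30-39=51; pred: 13+7-5=15
Step 8: prey: 51+25-38=38; pred: 15+7-6=16
Max prey = 63 at step 5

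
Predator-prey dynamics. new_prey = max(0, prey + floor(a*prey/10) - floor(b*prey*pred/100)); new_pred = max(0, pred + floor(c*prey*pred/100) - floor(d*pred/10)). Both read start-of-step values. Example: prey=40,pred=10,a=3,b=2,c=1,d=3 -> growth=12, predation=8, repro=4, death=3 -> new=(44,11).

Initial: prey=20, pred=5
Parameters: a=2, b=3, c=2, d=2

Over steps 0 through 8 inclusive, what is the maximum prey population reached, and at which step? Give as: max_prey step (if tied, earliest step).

Step 1: prey: 20+4-3=21; pred: 5+2-1=6
Step 2: prey: 21+4-3=22; pred: 6+2-1=7
Step 3: prey: 22+4-4=22; pred: 7+3-1=9
Step 4: prey: 22+4-5=21; pred: 9+3-1=11
Step 5: prey: 21+4-6=19; pred: 11+4-2=13
Step 6: prey: 19+3-7=15; pred: 13+4-2=15
Step 7: prey: 15+3-6=12; pred: 15+4-3=16
Step 8: prey: 12+2-5=9; pred: 16+3-3=16
Max prey = 22 at step 2

Answer: 22 2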